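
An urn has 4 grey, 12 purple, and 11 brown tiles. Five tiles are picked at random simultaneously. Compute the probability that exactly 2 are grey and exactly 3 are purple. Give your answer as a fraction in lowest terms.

44/2691

Unordered draws without replacement: count favorable combinations over C(27,5).
Favorable = C(4,2) · C(12,3) · C(11,0) = 1320; total = C(27,5) = 80730.
P = 1320/80730 = 44/2691 ≈ 0.0164.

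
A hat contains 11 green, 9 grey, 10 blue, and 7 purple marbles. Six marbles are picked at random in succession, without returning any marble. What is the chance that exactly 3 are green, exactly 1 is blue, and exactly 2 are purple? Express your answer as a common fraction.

75/5032

Unordered draws without replacement: count favorable combinations over C(37,6).
Favorable = C(11,3) · C(9,0) · C(10,1) · C(7,2) = 34650; total = C(37,6) = 2324784.
P = 34650/2324784 = 75/5032 ≈ 0.0149.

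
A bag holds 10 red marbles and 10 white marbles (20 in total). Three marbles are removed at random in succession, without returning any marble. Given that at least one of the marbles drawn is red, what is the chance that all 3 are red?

2/17

P(all 3 red) = C(10,3)/C(20,3) = 2/19; P(at least one red) = 1 − C(10,3)/C(20,3) = 17/19.
Since 'all 3 red' ⊆ 'at least one red', P(all 3 | at least one) = 2/19 / 17/19 = 2/17 ≈ 0.1176.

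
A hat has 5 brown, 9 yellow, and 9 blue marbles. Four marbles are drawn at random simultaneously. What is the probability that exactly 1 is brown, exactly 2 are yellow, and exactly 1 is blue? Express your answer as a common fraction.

324/1771

Unordered draws without replacement: count favorable combinations over C(23,4).
Favorable = C(5,1) · C(9,2) · C(9,1) = 1620; total = C(23,4) = 8855.
P = 1620/8855 = 324/1771 ≈ 0.1829.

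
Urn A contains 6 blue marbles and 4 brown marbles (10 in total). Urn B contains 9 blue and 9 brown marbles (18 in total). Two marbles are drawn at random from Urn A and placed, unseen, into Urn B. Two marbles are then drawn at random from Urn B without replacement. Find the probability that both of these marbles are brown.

13/57

Condition on how many of the transferred marbles are brown (from Urn A: 4 brown of 10; then Urn B has 20 total).
  0 brown: C(4,0)C(6,2)/C(10,2) = 1/3; then P = C(9,2)/C(20,2) = 18/95
  1 brown: C(4,1)C(6,1)/C(10,2) = 8/15; then P = C(10,2)/C(20,2) = 9/38
  2 brown: C(4,2)C(6,0)/C(10,2) = 2/15; then P = C(11,2)/C(20,2) = 11/38
P(both brown) = 13/57 ≈ 0.2281.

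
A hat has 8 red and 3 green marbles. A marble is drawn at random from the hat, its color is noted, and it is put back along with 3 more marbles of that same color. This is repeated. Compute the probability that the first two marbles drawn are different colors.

Either green then red, or red then green; after the first draw the total is 14.
P = (3/11)·(8/14) + (8/11)·(3/14) = 24/77 ≈ 0.3117.

24/77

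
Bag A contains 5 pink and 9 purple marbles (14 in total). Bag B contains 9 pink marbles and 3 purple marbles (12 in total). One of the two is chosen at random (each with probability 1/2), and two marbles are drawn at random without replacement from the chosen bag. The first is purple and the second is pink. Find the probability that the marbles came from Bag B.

P(E | Bag A) = 45/182; P(E | Bag B) = 9/44.
P(E) = 1/2·45/182 + 1/2·9/44 = 1809/8008.
By Bayes' rule, P(Bag B | E) = 9/88 / 1809/8008 = 91/201 ≈ 0.4527.

91/201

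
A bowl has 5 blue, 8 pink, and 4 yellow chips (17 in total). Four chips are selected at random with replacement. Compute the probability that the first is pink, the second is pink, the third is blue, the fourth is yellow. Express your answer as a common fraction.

Multiply the conditional probability of each draw in order, with replacement (the composition resets each draw).
P = (8/17) · (8/17) · (5/17) · (4/17) = 1280/83521 ≈ 0.0153.

1280/83521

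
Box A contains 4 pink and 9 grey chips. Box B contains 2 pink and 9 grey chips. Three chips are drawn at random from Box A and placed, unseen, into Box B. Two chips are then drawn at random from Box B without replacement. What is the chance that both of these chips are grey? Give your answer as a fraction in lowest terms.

729/1183

Condition on how many of the transferred chips are grey (from Box A: 9 grey of 13; then Box B has 14 total).
  0 grey: C(9,0)C(4,3)/C(13,3) = 2/143; then P = C(9,2)/C(14,2) = 36/91
  1 grey: C(9,1)C(4,2)/C(13,3) = 27/143; then P = C(10,2)/C(14,2) = 45/91
  2 grey: C(9,2)C(4,1)/C(13,3) = 72/143; then P = C(11,2)/C(14,2) = 55/91
  3 grey: C(9,3)C(4,0)/C(13,3) = 42/143; then P = C(12,2)/C(14,2) = 66/91
P(both grey) = 729/1183 ≈ 0.6162.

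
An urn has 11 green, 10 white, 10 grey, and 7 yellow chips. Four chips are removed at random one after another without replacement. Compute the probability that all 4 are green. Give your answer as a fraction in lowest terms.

22/4921

Unordered draws without replacement: count favorable combinations over C(38,4).
Favorable = C(11,4) · C(10,0) · C(10,0) · C(7,0) = 330; total = C(38,4) = 73815.
P = 330/73815 = 22/4921 ≈ 0.0045.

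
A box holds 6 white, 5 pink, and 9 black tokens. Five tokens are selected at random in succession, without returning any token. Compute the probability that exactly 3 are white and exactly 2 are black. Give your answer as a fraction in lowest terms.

15/323

Unordered draws without replacement: count favorable combinations over C(20,5).
Favorable = C(6,3) · C(5,0) · C(9,2) = 720; total = C(20,5) = 15504.
P = 720/15504 = 15/323 ≈ 0.0464.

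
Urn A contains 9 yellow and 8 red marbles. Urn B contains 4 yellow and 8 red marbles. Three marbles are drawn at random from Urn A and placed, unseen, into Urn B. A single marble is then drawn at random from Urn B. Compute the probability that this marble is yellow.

Condition on how many of the transferred marbles are yellow (from Urn A: 9 yellow of 17; then Urn B has 15 total).
  0 yellow: C(9,0)C(8,3)/C(17,3) = 7/85; then P = 4/15
  1 yellow: C(9,1)C(8,2)/C(17,3) = 63/170; then P = 5/15
  2 yellow: C(9,2)C(8,1)/C(17,3) = 36/85; then P = 6/15
  3 yellow: C(9,3)C(8,0)/C(17,3) = 21/170; then P = 7/15
P(yellow from Urn B) = 19/51 ≈ 0.3725.

19/51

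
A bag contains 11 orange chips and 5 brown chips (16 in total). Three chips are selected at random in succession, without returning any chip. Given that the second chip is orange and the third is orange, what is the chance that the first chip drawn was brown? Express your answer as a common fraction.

P(first=brown and the second chip is orange and the third is orange) = (5/16)·(11/15)·(10/14) = 55/336.
P(E) = Σ over first color = 33/112 + 55/336 = 11/24.
By Bayes, P(first=brown | E) = 55/336 / 11/24 = 5/14 ≈ 0.3571.

5/14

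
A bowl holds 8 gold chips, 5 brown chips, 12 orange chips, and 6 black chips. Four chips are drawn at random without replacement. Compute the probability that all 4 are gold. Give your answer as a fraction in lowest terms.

Unordered draws without replacement: count favorable combinations over C(31,4).
Favorable = C(8,4) · C(5,0) · C(12,0) · C(6,0) = 70; total = C(31,4) = 31465.
P = 70/31465 = 2/899 ≈ 0.0022.

2/899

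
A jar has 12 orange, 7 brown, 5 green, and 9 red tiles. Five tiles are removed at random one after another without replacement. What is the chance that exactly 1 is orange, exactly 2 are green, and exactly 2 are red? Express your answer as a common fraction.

180/9889

Unordered draws without replacement: count favorable combinations over C(33,5).
Favorable = C(12,1) · C(7,0) · C(5,2) · C(9,2) = 4320; total = C(33,5) = 237336.
P = 4320/237336 = 180/9889 ≈ 0.0182.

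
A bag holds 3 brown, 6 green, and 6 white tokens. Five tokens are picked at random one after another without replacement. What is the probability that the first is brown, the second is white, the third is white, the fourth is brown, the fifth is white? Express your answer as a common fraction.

Multiply the conditional probability of each draw in order, without replacement, so each draw removes one from its color and from the total.
P = (3/15) · (6/14) · (5/13) · (2/12) · (4/11) = 2/1001 ≈ 0.0020.

2/1001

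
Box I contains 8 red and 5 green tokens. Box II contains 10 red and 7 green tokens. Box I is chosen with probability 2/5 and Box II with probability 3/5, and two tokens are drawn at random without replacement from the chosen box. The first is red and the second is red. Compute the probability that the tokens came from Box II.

5265/9073

P(E | Box I) = 14/39; P(E | Box II) = 45/136.
P(E) = 2/5·14/39 + 3/5·45/136 = 9073/26520.
By Bayes' rule, P(Box II | E) = 27/136 / 9073/26520 = 5265/9073 ≈ 0.5803.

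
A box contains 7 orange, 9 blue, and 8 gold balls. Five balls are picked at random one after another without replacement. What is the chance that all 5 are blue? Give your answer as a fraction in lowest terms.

3/1012

Unordered draws without replacement: count favorable combinations over C(24,5).
Favorable = C(7,0) · C(9,5) · C(8,0) = 126; total = C(24,5) = 42504.
P = 126/42504 = 3/1012 ≈ 0.0030.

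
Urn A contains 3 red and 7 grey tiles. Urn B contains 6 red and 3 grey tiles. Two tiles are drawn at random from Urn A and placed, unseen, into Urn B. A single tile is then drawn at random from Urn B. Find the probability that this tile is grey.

2/5

Condition on how many of the transferred tiles are grey (from Urn A: 7 grey of 10; then Urn B has 11 total).
  0 grey: C(7,0)C(3,2)/C(10,2) = 1/15; then P = 3/11
  1 grey: C(7,1)C(3,1)/C(10,2) = 7/15; then P = 4/11
  2 grey: C(7,2)C(3,0)/C(10,2) = 7/15; then P = 5/11
P(grey from Urn B) = 2/5 ≈ 0.4000.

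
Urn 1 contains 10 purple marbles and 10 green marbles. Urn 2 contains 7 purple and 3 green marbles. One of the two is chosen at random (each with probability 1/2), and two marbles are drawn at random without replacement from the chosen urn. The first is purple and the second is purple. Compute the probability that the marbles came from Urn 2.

266/401

P(E | Urn 1) = 9/38; P(E | Urn 2) = 7/15.
P(E) = 1/2·9/38 + 1/2·7/15 = 401/1140.
By Bayes' rule, P(Urn 2 | E) = 7/30 / 401/1140 = 266/401 ≈ 0.6633.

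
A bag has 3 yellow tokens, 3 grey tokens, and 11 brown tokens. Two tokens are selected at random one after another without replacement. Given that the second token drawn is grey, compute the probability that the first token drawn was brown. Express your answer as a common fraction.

P(first=brown and the second token drawn is grey) = (11/17)·(3/16) = 33/272.
P(the second token drawn is grey) = Σ over first color = 9/272 + 3/136 + 33/272 = 3/17.
By Bayes, P(first=brown | the second token drawn is grey) = 33/272 / 3/17 = 11/16 ≈ 0.6875.

11/16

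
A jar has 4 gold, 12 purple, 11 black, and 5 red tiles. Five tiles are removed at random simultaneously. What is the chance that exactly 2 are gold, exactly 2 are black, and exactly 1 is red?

825/100688

Unordered draws without replacement: count favorable combinations over C(32,5).
Favorable = C(4,2) · C(12,0) · C(11,2) · C(5,1) = 1650; total = C(32,5) = 201376.
P = 1650/201376 = 825/100688 ≈ 0.0082.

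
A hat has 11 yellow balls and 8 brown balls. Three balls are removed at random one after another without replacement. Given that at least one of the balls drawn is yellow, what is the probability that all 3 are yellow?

15/83

P(all 3 yellow) = C(11,3)/C(19,3) = 55/323; P(at least one yellow) = 1 − C(8,3)/C(19,3) = 913/969.
Since 'all 3 yellow' ⊆ 'at least one yellow', P(all 3 | at least one) = 55/323 / 913/969 = 15/83 ≈ 0.1807.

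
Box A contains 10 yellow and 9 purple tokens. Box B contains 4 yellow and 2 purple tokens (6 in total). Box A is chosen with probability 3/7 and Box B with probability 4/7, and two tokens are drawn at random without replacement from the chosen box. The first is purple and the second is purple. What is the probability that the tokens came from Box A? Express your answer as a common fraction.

P(E | Box A) = 4/19; P(E | Box B) = 1/15.
P(E) = 3/7·4/19 + 4/7·1/15 = 256/1995.
By Bayes' rule, P(Box A | E) = 12/133 / 256/1995 = 45/64 ≈ 0.7031.

45/64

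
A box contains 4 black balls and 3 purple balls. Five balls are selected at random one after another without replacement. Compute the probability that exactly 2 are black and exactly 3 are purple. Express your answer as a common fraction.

Unordered draws without replacement: count favorable combinations over C(7,5).
Favorable = C(4,2) · C(3,3) = 6; total = C(7,5) = 21.
P = 6/21 = 2/7 ≈ 0.2857.

2/7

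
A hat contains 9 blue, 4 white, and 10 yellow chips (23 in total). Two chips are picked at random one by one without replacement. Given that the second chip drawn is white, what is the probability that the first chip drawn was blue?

P(first=blue and the second chip drawn is white) = (9/23)·(4/22) = 18/253.
P(the second chip drawn is white) = Σ over first color = 18/253 + 6/253 + 20/253 = 4/23.
By Bayes, P(first=blue | the second chip drawn is white) = 18/253 / 4/23 = 9/22 ≈ 0.4091.

9/22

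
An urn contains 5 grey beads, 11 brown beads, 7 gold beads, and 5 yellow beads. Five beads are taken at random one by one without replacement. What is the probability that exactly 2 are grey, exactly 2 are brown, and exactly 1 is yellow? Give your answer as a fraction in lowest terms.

275/9828

Unordered draws without replacement: count favorable combinations over C(28,5).
Favorable = C(5,2) · C(11,2) · C(7,0) · C(5,1) = 2750; total = C(28,5) = 98280.
P = 2750/98280 = 275/9828 ≈ 0.0280.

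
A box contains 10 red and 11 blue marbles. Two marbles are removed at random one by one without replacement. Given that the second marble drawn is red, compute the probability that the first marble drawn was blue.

P(first=blue and the second marble drawn is red) = (11/21)·(10/20) = 11/42.
P(the second marble drawn is red) = Σ over first color = 3/14 + 11/42 = 10/21.
By Bayes, P(first=blue | the second marble drawn is red) = 11/42 / 10/21 = 11/20 ≈ 0.5500.

11/20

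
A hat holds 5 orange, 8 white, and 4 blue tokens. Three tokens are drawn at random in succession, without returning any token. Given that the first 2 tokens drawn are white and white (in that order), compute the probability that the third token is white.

2/5

After removing 2 white, the hat has 6 white out of 15 remaining.
P(third is white | given) = 6/15 = 2/5 ≈ 0.4000.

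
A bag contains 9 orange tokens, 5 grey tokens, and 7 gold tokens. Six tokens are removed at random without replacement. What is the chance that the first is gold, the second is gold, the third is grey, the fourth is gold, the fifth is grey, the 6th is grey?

Multiply the conditional probability of each draw in order, without replacement, so each draw removes one from its color and from the total.
P = (7/21) · (6/20) · (5/19) · (5/18) · (4/17) · (3/16) = 5/15504 ≈ 0.0003.

5/15504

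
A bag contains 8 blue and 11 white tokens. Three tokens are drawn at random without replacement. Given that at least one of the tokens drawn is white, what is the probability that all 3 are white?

15/83

P(all 3 white) = C(11,3)/C(19,3) = 55/323; P(at least one white) = 1 − C(8,3)/C(19,3) = 913/969.
Since 'all 3 white' ⊆ 'at least one white', P(all 3 | at least one) = 55/323 / 913/969 = 15/83 ≈ 0.1807.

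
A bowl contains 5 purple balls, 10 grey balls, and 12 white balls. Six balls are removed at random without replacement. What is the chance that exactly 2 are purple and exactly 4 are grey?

70/9867

Unordered draws without replacement: count favorable combinations over C(27,6).
Favorable = C(5,2) · C(10,4) · C(12,0) = 2100; total = C(27,6) = 296010.
P = 2100/296010 = 70/9867 ≈ 0.0071.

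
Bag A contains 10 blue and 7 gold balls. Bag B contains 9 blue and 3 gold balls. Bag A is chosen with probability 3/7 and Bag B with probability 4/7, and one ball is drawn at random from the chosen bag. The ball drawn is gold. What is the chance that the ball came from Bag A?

21/38

P(gold | Bag A) = 7/17; P(gold | Bag B) = 1/4.
P(gold) = 3/7·7/17 + 4/7·1/4 = 38/119.
By Bayes' rule, P(Bag A | gold) = 3/17 / 38/119 = 21/38 ≈ 0.5526.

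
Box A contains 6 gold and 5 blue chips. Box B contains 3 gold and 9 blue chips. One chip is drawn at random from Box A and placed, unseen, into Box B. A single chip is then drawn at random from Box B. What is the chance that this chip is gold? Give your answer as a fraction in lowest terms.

Condition on how many of the transferred chips are gold (from Box A: 6 gold of 11; then Box B has 13 total).
  0 gold: C(6,0)C(5,1)/C(11,1) = 5/11; then P = 3/13
  1 gold: C(6,1)C(5,0)/C(11,1) = 6/11; then P = 4/13
P(gold from Box B) = 3/11 ≈ 0.2727.

3/11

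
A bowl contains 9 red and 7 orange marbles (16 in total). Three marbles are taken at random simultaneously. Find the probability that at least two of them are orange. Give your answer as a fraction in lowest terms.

Sum the hypergeometric tail for j = 2,…,3 orange marbles.
Favorable = C(7,2)·C(9,1) + C(7,3)·C(9,0) = 224; total = C(16,3) = 560.
P = 224/560 = 2/5 ≈ 0.4000.

2/5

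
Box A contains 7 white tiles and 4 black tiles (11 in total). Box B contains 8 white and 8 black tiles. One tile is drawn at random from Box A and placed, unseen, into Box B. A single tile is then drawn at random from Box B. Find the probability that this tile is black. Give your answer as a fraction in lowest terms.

Condition on how many of the transferred tiles are black (from Box A: 4 black of 11; then Box B has 17 total).
  0 black: C(4,0)C(7,1)/C(11,1) = 7/11; then P = 8/17
  1 black: C(4,1)C(7,0)/C(11,1) = 4/11; then P = 9/17
P(black from Box B) = 92/187 ≈ 0.4920.

92/187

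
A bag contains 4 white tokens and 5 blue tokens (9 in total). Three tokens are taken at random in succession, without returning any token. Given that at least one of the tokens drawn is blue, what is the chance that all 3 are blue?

P(all 3 blue) = C(5,3)/C(9,3) = 5/42; P(at least one blue) = 1 − C(4,3)/C(9,3) = 20/21.
Since 'all 3 blue' ⊆ 'at least one blue', P(all 3 | at least one) = 5/42 / 20/21 = 1/8 ≈ 0.1250.

1/8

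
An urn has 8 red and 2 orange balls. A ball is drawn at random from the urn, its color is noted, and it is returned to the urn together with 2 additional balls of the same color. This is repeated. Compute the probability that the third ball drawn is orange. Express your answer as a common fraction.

1/5

Sum over the four possibilities for the first two draws (orange/not-orange each), tracking how the orange count and total change by +2 per draw.
P(third is orange) = 1/5 ≈ 0.2000. (In a Pólya urn every draw has the same marginal probability 2/10.)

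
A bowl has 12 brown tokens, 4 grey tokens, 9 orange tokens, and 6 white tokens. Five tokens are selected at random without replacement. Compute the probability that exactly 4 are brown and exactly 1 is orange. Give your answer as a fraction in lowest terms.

165/6293

Unordered draws without replacement: count favorable combinations over C(31,5).
Favorable = C(12,4) · C(4,0) · C(9,1) · C(6,0) = 4455; total = C(31,5) = 169911.
P = 4455/169911 = 165/6293 ≈ 0.0262.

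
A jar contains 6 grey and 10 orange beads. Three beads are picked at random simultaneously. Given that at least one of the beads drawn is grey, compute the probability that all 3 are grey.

P(all 3 grey) = C(6,3)/C(16,3) = 1/28; P(at least one grey) = 1 − C(10,3)/C(16,3) = 11/14.
Since 'all 3 grey' ⊆ 'at least one grey', P(all 3 | at least one) = 1/28 / 11/14 = 1/22 ≈ 0.0455.

1/22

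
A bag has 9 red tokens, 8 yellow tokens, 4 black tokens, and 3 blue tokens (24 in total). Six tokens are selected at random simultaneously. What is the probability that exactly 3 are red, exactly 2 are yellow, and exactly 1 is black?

336/4807

Unordered draws without replacement: count favorable combinations over C(24,6).
Favorable = C(9,3) · C(8,2) · C(4,1) · C(3,0) = 9408; total = C(24,6) = 134596.
P = 9408/134596 = 336/4807 ≈ 0.0699.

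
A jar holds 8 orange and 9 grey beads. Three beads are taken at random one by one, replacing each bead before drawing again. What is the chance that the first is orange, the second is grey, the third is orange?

576/4913

Multiply the conditional probability of each draw in order, with replacement (the composition resets each draw).
P = (8/17) · (9/17) · (8/17) = 576/4913 ≈ 0.1172.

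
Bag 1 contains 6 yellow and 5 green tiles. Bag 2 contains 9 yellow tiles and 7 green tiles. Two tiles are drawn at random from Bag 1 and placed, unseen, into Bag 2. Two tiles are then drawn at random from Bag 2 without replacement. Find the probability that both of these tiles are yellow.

169/561

Condition on how many of the transferred tiles are yellow (from Bag 1: 6 yellow of 11; then Bag 2 has 18 total).
  0 yellow: C(6,0)C(5,2)/C(11,2) = 2/11; then P = C(9,2)/C(18,2) = 4/17
  1 yellow: C(6,1)C(5,1)/C(11,2) = 6/11; then P = C(10,2)/C(18,2) = 5/17
  2 yellow: C(6,2)C(5,0)/C(11,2) = 3/11; then P = C(11,2)/C(18,2) = 55/153
P(both yellow) = 169/561 ≈ 0.3012.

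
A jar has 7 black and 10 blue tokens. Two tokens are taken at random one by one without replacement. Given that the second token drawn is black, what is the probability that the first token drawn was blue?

5/8

P(first=blue and the second token drawn is black) = (10/17)·(7/16) = 35/136.
P(the second token drawn is black) = Σ over first color = 21/136 + 35/136 = 7/17.
By Bayes, P(first=blue | the second token drawn is black) = 35/136 / 7/17 = 5/8 ≈ 0.6250.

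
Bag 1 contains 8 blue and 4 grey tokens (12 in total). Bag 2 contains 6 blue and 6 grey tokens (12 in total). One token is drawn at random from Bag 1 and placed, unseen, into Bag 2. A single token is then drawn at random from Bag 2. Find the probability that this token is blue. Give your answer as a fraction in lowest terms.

20/39

Condition on how many of the transferred tokens are blue (from Bag 1: 8 blue of 12; then Bag 2 has 13 total).
  0 blue: C(8,0)C(4,1)/C(12,1) = 1/3; then P = 6/13
  1 blue: C(8,1)C(4,0)/C(12,1) = 2/3; then P = 7/13
P(blue from Bag 2) = 20/39 ≈ 0.5128.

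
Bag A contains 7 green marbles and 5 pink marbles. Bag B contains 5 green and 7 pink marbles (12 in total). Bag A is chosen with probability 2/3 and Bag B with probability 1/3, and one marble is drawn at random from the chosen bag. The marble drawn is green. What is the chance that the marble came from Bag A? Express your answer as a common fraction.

14/19

P(green | Bag A) = 7/12; P(green | Bag B) = 5/12.
P(green) = 2/3·7/12 + 1/3·5/12 = 19/36.
By Bayes' rule, P(Bag A | green) = 7/18 / 19/36 = 14/19 ≈ 0.7368.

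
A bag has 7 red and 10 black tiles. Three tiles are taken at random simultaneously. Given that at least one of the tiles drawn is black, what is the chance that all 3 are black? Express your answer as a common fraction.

P(all 3 black) = C(10,3)/C(17,3) = 3/17; P(at least one black) = 1 − C(7,3)/C(17,3) = 129/136.
Since 'all 3 black' ⊆ 'at least one black', P(all 3 | at least one) = 3/17 / 129/136 = 8/43 ≈ 0.1860.

8/43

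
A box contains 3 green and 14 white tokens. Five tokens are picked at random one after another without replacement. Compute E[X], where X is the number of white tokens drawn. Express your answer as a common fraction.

By linearity of expectation, E[X] = Σ P(draw i is white); by symmetry each draw (even without replacement) has P(white) = 14/17.
E[X] = 5 · 14/17 = 70/17 ≈ 4.1176.

70/17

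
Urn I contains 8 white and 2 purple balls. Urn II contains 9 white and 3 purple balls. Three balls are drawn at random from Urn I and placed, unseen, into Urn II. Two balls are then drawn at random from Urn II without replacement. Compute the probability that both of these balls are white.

Condition on how many of the transferred balls are white (from Urn I: 8 white of 10; then Urn II has 15 total).
  1 white: C(8,1)C(2,2)/C(10,3) = 1/15; then P = C(10,2)/C(15,2) = 3/7
  2 white: C(8,2)C(2,1)/C(10,3) = 7/15; then P = C(11,2)/C(15,2) = 11/21
  3 white: C(8,3)C(2,0)/C(10,3) = 7/15; then P = C(12,2)/C(15,2) = 22/35
P(both white) = 892/1575 ≈ 0.5663.

892/1575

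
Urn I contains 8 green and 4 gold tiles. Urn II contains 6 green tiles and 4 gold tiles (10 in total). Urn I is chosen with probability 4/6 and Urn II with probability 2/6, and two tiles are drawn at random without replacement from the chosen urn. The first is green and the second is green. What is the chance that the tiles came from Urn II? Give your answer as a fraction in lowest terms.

P(E | Urn I) = 14/33; P(E | Urn II) = 1/3.
P(E) = 2/3·14/33 + 1/3·1/3 = 13/33.
By Bayes' rule, P(Urn II | E) = 1/9 / 13/33 = 11/39 ≈ 0.2821.

11/39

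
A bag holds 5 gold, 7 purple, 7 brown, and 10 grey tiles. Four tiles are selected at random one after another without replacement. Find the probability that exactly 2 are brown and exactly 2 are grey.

Unordered draws without replacement: count favorable combinations over C(29,4).
Favorable = C(5,0) · C(7,0) · C(7,2) · C(10,2) = 945; total = C(29,4) = 23751.
P = 945/23751 = 15/377 ≈ 0.0398.

15/377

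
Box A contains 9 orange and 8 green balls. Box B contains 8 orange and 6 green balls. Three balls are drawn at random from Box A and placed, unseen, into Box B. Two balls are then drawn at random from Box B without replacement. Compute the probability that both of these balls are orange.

83/272

Condition on how many of the transferred balls are orange (from Box A: 9 orange of 17; then Box B has 17 total).
  0 orange: C(9,0)C(8,3)/C(17,3) = 7/85; then P = C(8,2)/C(17,2) = 7/34
  1 orange: C(9,1)C(8,2)/C(17,3) = 63/170; then P = C(9,2)/C(17,2) = 9/34
  2 orange: C(9,2)C(8,1)/C(17,3) = 36/85; then P = C(10,2)/C(17,2) = 45/136
  3 orange: C(9,3)C(8,0)/C(17,3) = 21/170; then P = C(11,2)/C(17,2) = 55/136
P(both orange) = 83/272 ≈ 0.3051.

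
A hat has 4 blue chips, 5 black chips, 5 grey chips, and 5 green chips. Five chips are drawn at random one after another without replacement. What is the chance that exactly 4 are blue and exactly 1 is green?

5/11628

Unordered draws without replacement: count favorable combinations over C(19,5).
Favorable = C(4,4) · C(5,0) · C(5,0) · C(5,1) = 5; total = C(19,5) = 11628.
P = 5/11628 = 5/11628 ≈ 0.0004.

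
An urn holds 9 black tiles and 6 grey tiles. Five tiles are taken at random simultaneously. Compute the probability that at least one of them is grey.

Use the complement: P(at least one grey) = 1 − P(no grey).
P(none) = C(9,5)/C(15,5) = 126/3003.
So P = 1 − 126/3003 = 137/143 ≈ 0.9580.

137/143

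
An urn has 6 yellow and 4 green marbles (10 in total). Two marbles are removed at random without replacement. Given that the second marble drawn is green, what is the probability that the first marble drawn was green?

P(first=green and the second marble drawn is green) = (4/10)·(3/9) = 2/15.
P(the second marble drawn is green) = Σ over first color = 4/15 + 2/15 = 2/5.
By Bayes, P(first=green | the second marble drawn is green) = 2/15 / 2/5 = 1/3 ≈ 0.3333.

1/3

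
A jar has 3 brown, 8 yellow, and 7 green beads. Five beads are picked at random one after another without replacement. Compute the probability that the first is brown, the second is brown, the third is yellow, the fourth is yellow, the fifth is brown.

Multiply the conditional probability of each draw in order, without replacement, so each draw removes one from its color and from the total.
P = (3/18) · (2/17) · (8/16) · (7/15) · (1/14) = 1/3060 ≈ 0.0003.

1/3060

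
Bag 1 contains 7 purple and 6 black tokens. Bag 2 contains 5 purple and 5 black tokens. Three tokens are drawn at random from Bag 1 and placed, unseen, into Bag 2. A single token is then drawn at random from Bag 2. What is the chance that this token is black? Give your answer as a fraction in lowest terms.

83/169

Condition on how many of the transferred tokens are black (from Bag 1: 6 black of 13; then Bag 2 has 13 total).
  0 black: C(6,0)C(7,3)/C(13,3) = 35/286; then P = 5/13
  1 black: C(6,1)C(7,2)/C(13,3) = 63/143; then P = 6/13
  2 black: C(6,2)C(7,1)/C(13,3) = 105/286; then P = 7/13
  3 black: C(6,3)C(7,0)/C(13,3) = 10/143; then P = 8/13
P(black from Bag 2) = 83/169 ≈ 0.4911.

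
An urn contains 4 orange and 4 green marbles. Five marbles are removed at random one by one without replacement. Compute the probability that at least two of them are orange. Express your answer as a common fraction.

Sum the hypergeometric tail for j = 2,…,4 orange marbles.
Favorable = C(4,2)·C(4,3) + C(4,3)·C(4,2) + C(4,4)·C(4,1) = 52; total = C(8,5) = 56.
P = 52/56 = 13/14 ≈ 0.9286.

13/14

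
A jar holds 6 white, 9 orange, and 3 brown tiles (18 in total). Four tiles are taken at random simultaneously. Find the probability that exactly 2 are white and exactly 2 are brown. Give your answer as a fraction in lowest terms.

1/68

Unordered draws without replacement: count favorable combinations over C(18,4).
Favorable = C(6,2) · C(9,0) · C(3,2) = 45; total = C(18,4) = 3060.
P = 45/3060 = 1/68 ≈ 0.0147.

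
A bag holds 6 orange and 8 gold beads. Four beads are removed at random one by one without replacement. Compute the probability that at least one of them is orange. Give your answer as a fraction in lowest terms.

133/143

Use the complement: P(at least one orange) = 1 − P(no orange).
P(none) = C(8,4)/C(14,4) = 70/1001.
So P = 1 − 70/1001 = 133/143 ≈ 0.9301.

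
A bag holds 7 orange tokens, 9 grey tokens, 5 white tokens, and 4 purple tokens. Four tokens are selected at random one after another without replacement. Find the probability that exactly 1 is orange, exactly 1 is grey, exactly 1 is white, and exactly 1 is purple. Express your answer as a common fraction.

Unordered draws without replacement: count favorable combinations over C(25,4).
Favorable = C(7,1) · C(9,1) · C(5,1) · C(4,1) = 1260; total = C(25,4) = 12650.
P = 1260/12650 = 126/1265 ≈ 0.0996.

126/1265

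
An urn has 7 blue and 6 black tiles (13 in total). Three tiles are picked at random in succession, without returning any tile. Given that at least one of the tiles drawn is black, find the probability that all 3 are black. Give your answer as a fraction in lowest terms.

20/251

P(all 3 black) = C(6,3)/C(13,3) = 10/143; P(at least one black) = 1 − C(7,3)/C(13,3) = 251/286.
Since 'all 3 black' ⊆ 'at least one black', P(all 3 | at least one) = 10/143 / 251/286 = 20/251 ≈ 0.0797.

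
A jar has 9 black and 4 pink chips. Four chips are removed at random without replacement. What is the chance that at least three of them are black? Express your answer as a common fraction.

42/65

Sum the hypergeometric tail for j = 3,…,4 black chips.
Favorable = C(9,3)·C(4,1) + C(9,4)·C(4,0) = 462; total = C(13,4) = 715.
P = 462/715 = 42/65 ≈ 0.6462.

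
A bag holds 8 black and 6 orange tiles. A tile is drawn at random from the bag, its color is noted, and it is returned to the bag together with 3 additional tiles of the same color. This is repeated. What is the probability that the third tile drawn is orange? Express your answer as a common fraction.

3/7

Sum over the four possibilities for the first two draws (orange/not-orange each), tracking how the orange count and total change by +3 per draw.
P(third is orange) = 3/7 ≈ 0.4286. (In a Pólya urn every draw has the same marginal probability 6/14.)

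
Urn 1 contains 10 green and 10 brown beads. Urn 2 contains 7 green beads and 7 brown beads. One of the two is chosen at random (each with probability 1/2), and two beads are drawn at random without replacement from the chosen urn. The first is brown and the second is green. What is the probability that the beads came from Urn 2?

133/263

P(E | Urn 1) = 5/19; P(E | Urn 2) = 7/26.
P(E) = 1/2·5/19 + 1/2·7/26 = 263/988.
By Bayes' rule, P(Urn 2 | E) = 7/52 / 263/988 = 133/263 ≈ 0.5057.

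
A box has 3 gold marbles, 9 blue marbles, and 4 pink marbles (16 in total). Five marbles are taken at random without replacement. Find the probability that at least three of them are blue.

Sum the hypergeometric tail for j = 3,…,5 blue marbles.
Favorable = C(9,3)·C(7,2) + C(9,4)·C(7,1) + C(9,5)·C(7,0) = 2772; total = C(16,5) = 4368.
P = 2772/4368 = 33/52 ≈ 0.6346.

33/52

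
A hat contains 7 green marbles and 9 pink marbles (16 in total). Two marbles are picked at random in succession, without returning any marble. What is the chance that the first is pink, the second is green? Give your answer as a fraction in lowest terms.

21/80

Multiply the conditional probability of each draw in order, without replacement, so each draw removes one from its color and from the total.
P = (9/16) · (7/15) = 21/80 ≈ 0.2625.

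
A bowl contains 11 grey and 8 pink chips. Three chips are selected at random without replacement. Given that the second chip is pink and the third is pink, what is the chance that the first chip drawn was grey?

P(first=grey and the second chip is pink and the third is pink) = (11/19)·(8/18)·(7/17) = 308/2907.
P(E) = Σ over first color = 308/2907 + 56/969 = 28/171.
By Bayes, P(first=grey | E) = 308/2907 / 28/171 = 11/17 ≈ 0.6471.

11/17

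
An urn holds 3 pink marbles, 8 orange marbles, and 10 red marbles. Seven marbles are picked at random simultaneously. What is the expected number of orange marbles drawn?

By linearity of expectation, E[X] = Σ P(draw i is orange); by symmetry each draw (even without replacement) has P(orange) = 8/21.
E[X] = 7 · 8/21 = 8/3 ≈ 2.6667.

8/3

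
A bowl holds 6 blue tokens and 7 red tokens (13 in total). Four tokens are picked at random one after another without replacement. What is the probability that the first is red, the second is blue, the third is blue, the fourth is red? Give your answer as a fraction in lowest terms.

Multiply the conditional probability of each draw in order, without replacement, so each draw removes one from its color and from the total.
P = (7/13) · (6/12) · (5/11) · (6/10) = 21/286 ≈ 0.0734.

21/286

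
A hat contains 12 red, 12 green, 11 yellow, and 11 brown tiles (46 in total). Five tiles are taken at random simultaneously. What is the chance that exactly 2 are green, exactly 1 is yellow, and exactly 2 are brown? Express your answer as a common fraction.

605/20769

Unordered draws without replacement: count favorable combinations over C(46,5).
Favorable = C(12,0) · C(12,2) · C(11,1) · C(11,2) = 39930; total = C(46,5) = 1370754.
P = 39930/1370754 = 605/20769 ≈ 0.0291.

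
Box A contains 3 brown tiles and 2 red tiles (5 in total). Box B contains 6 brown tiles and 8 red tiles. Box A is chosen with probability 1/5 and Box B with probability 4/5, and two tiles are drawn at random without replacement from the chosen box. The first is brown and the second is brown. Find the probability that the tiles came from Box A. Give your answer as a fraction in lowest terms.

91/291

P(E | Box A) = 3/10; P(E | Box B) = 15/91.
P(E) = 1/5·3/10 + 4/5·15/91 = 873/4550.
By Bayes' rule, P(Box A | E) = 3/50 / 873/4550 = 91/291 ≈ 0.3127.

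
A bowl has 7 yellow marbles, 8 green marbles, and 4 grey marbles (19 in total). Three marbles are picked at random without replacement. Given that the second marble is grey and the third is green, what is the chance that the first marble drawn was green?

7/17

P(first=green and the second marble is grey and the third is green) = (8/19)·(4/18)·(7/17) = 112/2907.
P(E) = Σ over first color = 112/2907 + 112/2907 + 16/969 = 16/171.
By Bayes, P(first=green | E) = 112/2907 / 16/171 = 7/17 ≈ 0.4118.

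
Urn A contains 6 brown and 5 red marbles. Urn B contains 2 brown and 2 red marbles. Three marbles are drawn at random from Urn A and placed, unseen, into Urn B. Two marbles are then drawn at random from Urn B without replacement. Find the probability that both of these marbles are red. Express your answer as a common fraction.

Condition on how many of the transferred marbles are red (from Urn A: 5 red of 11; then Urn B has 7 total).
  0 red: C(5,0)C(6,3)/C(11,3) = 4/33; then P = C(2,2)/C(7,2) = 1/21
  1 red: C(5,1)C(6,2)/C(11,3) = 5/11; then P = C(3,2)/C(7,2) = 1/7
  2 red: C(5,2)C(6,1)/C(11,3) = 4/11; then P = C(4,2)/C(7,2) = 2/7
  3 red: C(5,3)C(6,0)/C(11,3) = 2/33; then P = C(5,2)/C(7,2) = 10/21
P(both red) = 47/231 ≈ 0.2035.

47/231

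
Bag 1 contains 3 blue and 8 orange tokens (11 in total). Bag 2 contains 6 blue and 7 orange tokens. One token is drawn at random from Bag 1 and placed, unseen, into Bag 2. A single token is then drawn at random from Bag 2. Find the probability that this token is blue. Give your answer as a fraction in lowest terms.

Condition on how many of the transferred tokens are blue (from Bag 1: 3 blue of 11; then Bag 2 has 14 total).
  0 blue: C(3,0)C(8,1)/C(11,1) = 8/11; then P = 6/14
  1 blue: C(3,1)C(8,0)/C(11,1) = 3/11; then P = 7/14
P(blue from Bag 2) = 69/154 ≈ 0.4481.

69/154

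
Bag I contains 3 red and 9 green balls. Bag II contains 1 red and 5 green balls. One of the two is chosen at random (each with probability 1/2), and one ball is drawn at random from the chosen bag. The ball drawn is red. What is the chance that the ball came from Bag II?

2/5

P(red | Bag I) = 1/4; P(red | Bag II) = 1/6.
P(red) = 1/2·1/4 + 1/2·1/6 = 5/24.
By Bayes' rule, P(Bag II | red) = 1/12 / 5/24 = 2/5 ≈ 0.4000.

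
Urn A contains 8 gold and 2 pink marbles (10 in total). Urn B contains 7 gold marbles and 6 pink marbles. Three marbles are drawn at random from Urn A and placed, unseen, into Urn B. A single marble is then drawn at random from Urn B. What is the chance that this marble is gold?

47/80

Condition on how many of the transferred marbles are gold (from Urn A: 8 gold of 10; then Urn B has 16 total).
  1 gold: C(8,1)C(2,2)/C(10,3) = 1/15; then P = 8/16
  2 gold: C(8,2)C(2,1)/C(10,3) = 7/15; then P = 9/16
  3 gold: C(8,3)C(2,0)/C(10,3) = 7/15; then P = 10/16
P(gold from Urn B) = 47/80 ≈ 0.5875.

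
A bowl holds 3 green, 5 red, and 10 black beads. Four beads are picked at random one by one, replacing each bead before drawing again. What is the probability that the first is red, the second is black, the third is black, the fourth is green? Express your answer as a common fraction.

Multiply the conditional probability of each draw in order, with replacement (the composition resets each draw).
P = (5/18) · (10/18) · (10/18) · (3/18) = 125/8748 ≈ 0.0143.

125/8748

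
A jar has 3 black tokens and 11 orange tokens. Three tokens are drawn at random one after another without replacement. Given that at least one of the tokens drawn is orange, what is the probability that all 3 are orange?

P(all 3 orange) = C(11,3)/C(14,3) = 165/364; P(at least one orange) = 1 − C(3,3)/C(14,3) = 363/364.
Since 'all 3 orange' ⊆ 'at least one orange', P(all 3 | at least one) = 165/364 / 363/364 = 5/11 ≈ 0.4545.

5/11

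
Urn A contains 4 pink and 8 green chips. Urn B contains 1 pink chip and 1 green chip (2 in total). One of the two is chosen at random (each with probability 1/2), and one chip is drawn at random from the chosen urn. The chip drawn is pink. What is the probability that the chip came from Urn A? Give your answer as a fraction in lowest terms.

2/5

P(pink | Urn A) = 1/3; P(pink | Urn B) = 1/2.
P(pink) = 1/2·1/3 + 1/2·1/2 = 5/12.
By Bayes' rule, P(Urn A | pink) = 1/6 / 5/12 = 2/5 ≈ 0.4000.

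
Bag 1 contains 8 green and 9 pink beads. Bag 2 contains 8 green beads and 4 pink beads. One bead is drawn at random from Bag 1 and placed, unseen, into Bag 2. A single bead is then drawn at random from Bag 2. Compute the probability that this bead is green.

144/221

Condition on how many of the transferred beads are green (from Bag 1: 8 green of 17; then Bag 2 has 13 total).
  0 green: C(8,0)C(9,1)/C(17,1) = 9/17; then P = 8/13
  1 green: C(8,1)C(9,0)/C(17,1) = 8/17; then P = 9/13
P(green from Bag 2) = 144/221 ≈ 0.6516.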